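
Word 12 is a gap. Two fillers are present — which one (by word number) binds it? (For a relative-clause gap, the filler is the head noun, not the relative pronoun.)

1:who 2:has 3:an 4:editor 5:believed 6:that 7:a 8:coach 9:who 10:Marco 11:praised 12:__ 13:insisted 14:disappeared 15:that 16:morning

The marked gap is inside the relative clause, the direct object of "praised".
Its filler is the head noun "coach" (via "who"), at word 8.
(The other dependency links word 1 to a gap after word 13.)

8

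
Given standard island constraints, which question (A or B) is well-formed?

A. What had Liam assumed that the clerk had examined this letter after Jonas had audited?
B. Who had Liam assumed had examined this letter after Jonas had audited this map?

In A, the wh-phrase is extracted from inside an adjunct island (introduced by "after"), which blocks movement.
In B, the extraction path crosses only that-complement boundaries, which are transparent.
So B is grammatical.

B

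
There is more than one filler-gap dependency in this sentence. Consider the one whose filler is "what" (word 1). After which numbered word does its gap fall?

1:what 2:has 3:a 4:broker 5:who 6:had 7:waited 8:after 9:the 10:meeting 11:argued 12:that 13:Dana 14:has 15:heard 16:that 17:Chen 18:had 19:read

The displaced element is "what" (word 1).
It is linked across 2 clause boundaries (that → that).
It functions as the direct object of "read", so the gap sits immediately after word 19 ("read").
Base order: A broker who had waited after the meeting has argued that Dana has heard that Chen had read what.

19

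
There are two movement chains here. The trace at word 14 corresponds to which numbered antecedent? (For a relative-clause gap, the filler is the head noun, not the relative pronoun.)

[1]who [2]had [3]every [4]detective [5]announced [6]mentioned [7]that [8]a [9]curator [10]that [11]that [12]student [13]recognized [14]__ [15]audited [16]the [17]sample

The marked gap is inside the relative clause, the direct object of "recognized".
Its filler is the head noun "curator" (via "that"), at word 9.
(The other dependency links word 1 to a gap after word 5.)

9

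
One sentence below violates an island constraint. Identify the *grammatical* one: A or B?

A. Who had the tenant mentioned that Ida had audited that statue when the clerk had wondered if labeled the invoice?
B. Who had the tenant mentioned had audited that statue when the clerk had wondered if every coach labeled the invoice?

In A, the wh-phrase is extracted from inside an adjunct island (introduced by "when"), which blocks movement.
In B, the extraction path crosses only that-complement boundaries, which are transparent.
So B is grammatical.

B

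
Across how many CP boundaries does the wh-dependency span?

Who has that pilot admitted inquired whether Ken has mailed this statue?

1

"who" is extracted from the subject of "inquired".
Boundaries crossed, outermost first: [Ø] — 1 in total.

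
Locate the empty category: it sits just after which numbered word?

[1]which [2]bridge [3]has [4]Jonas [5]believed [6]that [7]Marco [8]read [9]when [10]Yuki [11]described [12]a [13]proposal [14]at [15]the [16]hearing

8

The displaced element is "which bridge" (word 2).
It is linked across 1 clause boundary (that).
It functions as the direct object of "read", so the gap sits immediately after word 8 ("read").
Base order: Jonas has believed that Marco read which bridge when Yuki described a proposal at the hearing.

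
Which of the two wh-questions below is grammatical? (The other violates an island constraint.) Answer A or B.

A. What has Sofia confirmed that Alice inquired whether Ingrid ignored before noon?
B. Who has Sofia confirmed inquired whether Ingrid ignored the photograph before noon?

In A, the wh-phrase is extracted from inside a wh-island (introduced by "whether"), which blocks movement.
In B, the extraction path crosses only that-complement boundaries, which are transparent.
So B is grammatical.

B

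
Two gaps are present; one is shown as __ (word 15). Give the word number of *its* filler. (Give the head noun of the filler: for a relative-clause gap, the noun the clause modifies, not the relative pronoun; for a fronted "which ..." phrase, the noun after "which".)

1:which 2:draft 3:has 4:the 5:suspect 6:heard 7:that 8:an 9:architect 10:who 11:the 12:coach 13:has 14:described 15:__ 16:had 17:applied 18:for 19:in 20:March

9

The marked gap is inside the relative clause, the direct object of "described".
Its filler is the head noun "architect" (via "who"), at word 9.
(The other dependency links word 2 to a gap after word 18.)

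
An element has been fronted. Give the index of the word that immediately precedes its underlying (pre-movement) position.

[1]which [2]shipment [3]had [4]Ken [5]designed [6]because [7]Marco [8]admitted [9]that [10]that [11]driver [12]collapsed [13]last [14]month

The displaced element is "which shipment" (word 2).
It functions as the direct object of "designed", so the gap sits immediately after word 5 ("designed").
Base order: Ken had designed which shipment because Marco admitted that that driver collapsed last month.

5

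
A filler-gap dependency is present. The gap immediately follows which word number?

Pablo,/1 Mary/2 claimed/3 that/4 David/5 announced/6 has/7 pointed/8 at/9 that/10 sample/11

The displaced element is "Pablo" (word 1).
It is linked across 2 clause boundaries (that → Ø).
It functions as the subject of "pointed", so the gap sits immediately after word 6 ("announced").
Base order: Mary claimed that David announced Pablo has pointed at that sample.

6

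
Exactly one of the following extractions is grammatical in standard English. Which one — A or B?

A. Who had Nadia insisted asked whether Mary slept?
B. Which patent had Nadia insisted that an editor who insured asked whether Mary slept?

In B, the wh-phrase is extracted from inside a complex-NP island (relative clause) (introduced by "who"), which blocks movement.
In A, the extraction path crosses only that-complement boundaries, which are transparent.
So A is grammatical.

A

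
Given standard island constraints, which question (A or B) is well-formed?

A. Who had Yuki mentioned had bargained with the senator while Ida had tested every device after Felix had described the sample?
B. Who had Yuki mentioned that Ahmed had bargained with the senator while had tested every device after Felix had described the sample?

A

In B, the wh-phrase is extracted from inside an adjunct island (introduced by "while"), which blocks movement.
In A, the extraction path crosses only that-complement boundaries, which are transparent.
So A is grammatical.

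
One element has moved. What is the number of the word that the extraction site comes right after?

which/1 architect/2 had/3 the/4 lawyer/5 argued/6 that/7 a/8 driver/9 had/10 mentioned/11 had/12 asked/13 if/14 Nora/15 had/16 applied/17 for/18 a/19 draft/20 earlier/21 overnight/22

11

The displaced element is "which architect" (word 2).
It is linked across 2 clause boundaries (that → Ø).
It functions as the subject of "asked", so the gap sits immediately after word 11 ("mentioned").
Base order: The lawyer had argued that a driver had mentioned that which architect had asked if Nora had applied for a draft earlier overnight.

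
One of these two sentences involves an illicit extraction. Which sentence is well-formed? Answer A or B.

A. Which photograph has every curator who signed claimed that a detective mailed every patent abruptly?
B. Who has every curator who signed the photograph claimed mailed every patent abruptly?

B

In A, the wh-phrase is extracted from inside a complex-NP island (relative clause) (introduced by "who"), which blocks movement.
In B, the extraction path crosses only that-complement boundaries, which are transparent.
So B is grammatical.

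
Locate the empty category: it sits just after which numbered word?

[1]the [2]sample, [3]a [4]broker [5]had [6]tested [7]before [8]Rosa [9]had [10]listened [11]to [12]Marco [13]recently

6

The displaced element is "the sample" (word 2).
It functions as the direct object of "tested", so the gap sits immediately after word 6 ("tested").
Base order: A broker had tested the sample before Rosa had listened to Marco recently.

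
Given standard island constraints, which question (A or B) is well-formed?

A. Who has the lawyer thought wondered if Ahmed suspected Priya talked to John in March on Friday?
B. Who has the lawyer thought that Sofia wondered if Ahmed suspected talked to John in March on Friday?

A

In B, the wh-phrase is extracted from inside a wh-island (introduced by "if"), which blocks movement.
In A, the extraction path crosses only that-complement boundaries, which are transparent.
So A is grammatical.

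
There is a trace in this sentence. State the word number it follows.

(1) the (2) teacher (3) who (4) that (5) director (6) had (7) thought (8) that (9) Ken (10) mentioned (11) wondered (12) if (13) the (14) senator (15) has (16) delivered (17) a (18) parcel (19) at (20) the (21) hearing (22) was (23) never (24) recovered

10

The displaced element is "the teacher" (word 2).
It is linked across 2 clause boundaries (that → Ø).
It functions as the subject of "wondered", so the gap sits immediately after word 10 ("mentioned").
Base order: That director had thought that Ken mentioned the teacher wondered if the senator has delivered a parcel at the hearing.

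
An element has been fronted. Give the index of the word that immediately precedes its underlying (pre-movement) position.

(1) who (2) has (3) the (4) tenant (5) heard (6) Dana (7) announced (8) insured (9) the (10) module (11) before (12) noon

7

The displaced element is "who" (word 1).
It is linked across 2 clause boundaries (Ø → Ø).
It functions as the subject of "insured", so the gap sits immediately after word 7 ("announced").
Base order: The tenant has heard Dana announced that who insured the module before noon.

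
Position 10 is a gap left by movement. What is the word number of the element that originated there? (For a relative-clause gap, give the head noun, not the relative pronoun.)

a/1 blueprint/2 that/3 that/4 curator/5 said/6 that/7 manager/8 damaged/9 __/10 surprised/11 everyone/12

The gap at 10 is the object of "damaged", inside a relative clause.
The relative pronoun is "that" (word 3); it is bound by the head noun immediately before it.
Its filler is the head noun "blueprint", at word 2.

2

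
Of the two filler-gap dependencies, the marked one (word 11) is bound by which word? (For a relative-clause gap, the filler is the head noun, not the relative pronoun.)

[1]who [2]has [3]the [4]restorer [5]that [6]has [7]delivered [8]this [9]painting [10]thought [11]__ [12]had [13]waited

1

The marked gap is the subject of "waited".
Its filler is the fronted wh-phrase "who", at word 1.
(The other dependency links word 4 to a gap after word 5.)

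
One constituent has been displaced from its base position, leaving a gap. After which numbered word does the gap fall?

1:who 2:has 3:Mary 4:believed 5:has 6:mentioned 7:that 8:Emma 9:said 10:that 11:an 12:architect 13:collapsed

4

The displaced element is "who" (word 1).
It is linked across 1 clause boundary (Ø).
It functions as the subject of "mentioned", so the gap sits immediately after word 4 ("believed").
Base order: Mary has believed that who has mentioned that Emma said that an architect collapsed.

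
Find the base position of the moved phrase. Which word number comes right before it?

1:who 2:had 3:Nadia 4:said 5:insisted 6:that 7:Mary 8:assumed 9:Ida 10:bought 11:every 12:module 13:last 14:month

The displaced element is "who" (word 1).
It is linked across 1 clause boundary (Ø).
It functions as the subject of "insisted", so the gap sits immediately after word 4 ("said").
Base order: Nadia had said who insisted that Mary assumed Ida bought every module last month.

4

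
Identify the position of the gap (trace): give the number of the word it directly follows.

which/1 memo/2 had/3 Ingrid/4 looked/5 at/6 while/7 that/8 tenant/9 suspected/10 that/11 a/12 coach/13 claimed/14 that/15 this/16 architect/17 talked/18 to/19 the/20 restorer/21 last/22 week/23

6

The displaced element is "which memo" (word 2).
It functions as the object of the preposition "at" of "looked", so the gap sits immediately after word 6 ("at").
Base order: Ingrid had looked at which memo while that tenant suspected that a coach claimed that this architect talked to the restorer last week.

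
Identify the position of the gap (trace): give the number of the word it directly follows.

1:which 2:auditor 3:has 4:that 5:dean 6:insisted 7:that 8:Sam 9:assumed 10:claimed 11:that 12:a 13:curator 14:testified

The displaced element is "which auditor" (word 2).
It is linked across 2 clause boundaries (that → Ø).
It functions as the subject of "claimed", so the gap sits immediately after word 9 ("assumed").
Base order: That dean has insisted that Sam assumed that which auditor claimed that a curator testified.

9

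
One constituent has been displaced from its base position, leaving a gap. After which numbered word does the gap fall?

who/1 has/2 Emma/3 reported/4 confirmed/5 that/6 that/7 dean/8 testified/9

The displaced element is "who" (word 1).
It is linked across 1 clause boundary (Ø).
It functions as the subject of "confirmed", so the gap sits immediately after word 4 ("reported").
Base order: Emma has reported that who confirmed that that dean testified.

4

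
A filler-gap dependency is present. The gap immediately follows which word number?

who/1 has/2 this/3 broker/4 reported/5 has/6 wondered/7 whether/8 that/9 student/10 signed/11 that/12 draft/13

The displaced element is "who" (word 1).
It is linked across 1 clause boundary (Ø).
It functions as the subject of "wondered", so the gap sits immediately after word 5 ("reported").
Base order: This broker has reported that who has wondered whether that student signed that draft.

5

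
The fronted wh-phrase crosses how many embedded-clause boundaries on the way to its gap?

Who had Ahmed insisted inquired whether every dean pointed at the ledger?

1

"who" is extracted from the subject of "inquired".
Boundaries crossed, outermost first: [Ø] — 1 in total.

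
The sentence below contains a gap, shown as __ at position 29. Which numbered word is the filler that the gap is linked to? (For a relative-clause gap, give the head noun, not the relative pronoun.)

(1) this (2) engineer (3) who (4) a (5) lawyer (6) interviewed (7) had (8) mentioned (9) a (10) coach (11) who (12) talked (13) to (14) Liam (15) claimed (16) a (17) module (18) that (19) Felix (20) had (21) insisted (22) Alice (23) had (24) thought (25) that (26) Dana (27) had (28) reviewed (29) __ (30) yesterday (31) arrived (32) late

The gap at 29 is the object of "reviewed", inside a relative clause.
The relative pronoun is "that" (word 18); it is bound by the head noun immediately before it.
Its filler is the head noun "module", at word 17.

17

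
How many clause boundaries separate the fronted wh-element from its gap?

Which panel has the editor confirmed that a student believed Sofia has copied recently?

2

"which panel" is extracted from the object of "copied".
Boundaries crossed, outermost first: [that], [Ø] — 2 in total.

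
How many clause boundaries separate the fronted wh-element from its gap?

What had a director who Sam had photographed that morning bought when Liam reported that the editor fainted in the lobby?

0

"what" originates inside the matrix clause — no clause boundary is crossed.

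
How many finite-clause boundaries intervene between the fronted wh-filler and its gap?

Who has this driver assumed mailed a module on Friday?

"who" is extracted from the subject of "mailed".
Boundaries crossed, outermost first: [Ø] — 1 in total.

1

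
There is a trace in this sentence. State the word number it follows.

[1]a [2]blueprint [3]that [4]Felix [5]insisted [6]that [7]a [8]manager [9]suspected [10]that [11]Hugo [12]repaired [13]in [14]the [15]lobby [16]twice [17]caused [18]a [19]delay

The displaced element is "a blueprint" (word 2).
It is linked across 2 clause boundaries (that → that).
It functions as the direct object of "repaired", so the gap sits immediately after word 12 ("repaired").
Base order: Felix insisted that a manager suspected that Hugo repaired a blueprint in the lobby twice.

12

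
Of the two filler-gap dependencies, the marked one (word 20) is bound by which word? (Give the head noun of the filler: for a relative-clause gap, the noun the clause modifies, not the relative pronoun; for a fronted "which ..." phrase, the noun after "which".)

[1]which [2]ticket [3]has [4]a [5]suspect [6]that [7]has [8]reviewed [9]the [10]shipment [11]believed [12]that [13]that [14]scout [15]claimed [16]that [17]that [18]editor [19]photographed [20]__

The marked gap is the direct object of "photographed".
Its filler is the fronted wh-phrase "which ticket", at word 2.
(The other dependency links word 5 to a gap after word 6.)

2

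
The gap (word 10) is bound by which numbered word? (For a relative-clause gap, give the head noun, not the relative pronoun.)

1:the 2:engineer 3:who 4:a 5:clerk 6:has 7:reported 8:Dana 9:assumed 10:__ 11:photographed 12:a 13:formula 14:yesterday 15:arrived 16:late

The gap at 10 is the subject of "photographed", inside a relative clause.
The relative pronoun is "who" (word 3); it is bound by the head noun immediately before it.
Its filler is the head noun "engineer", at word 2.

2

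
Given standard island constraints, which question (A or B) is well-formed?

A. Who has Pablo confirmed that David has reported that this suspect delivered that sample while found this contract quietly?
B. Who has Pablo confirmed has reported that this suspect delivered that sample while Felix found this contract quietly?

B

In A, the wh-phrase is extracted from inside an adjunct island (introduced by "while"), which blocks movement.
In B, the extraction path crosses only that-complement boundaries, which are transparent.
So B is grammatical.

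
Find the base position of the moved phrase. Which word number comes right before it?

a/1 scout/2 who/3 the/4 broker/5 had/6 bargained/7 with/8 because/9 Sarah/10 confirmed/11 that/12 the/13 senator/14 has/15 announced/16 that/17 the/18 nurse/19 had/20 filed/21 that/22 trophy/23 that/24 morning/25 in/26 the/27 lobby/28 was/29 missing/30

The displaced element is "a scout" (word 2).
It functions as the object of the preposition "with" of "bargained", so the gap sits immediately after word 8 ("with").
Base order: The broker had bargained with a scout because Sarah confirmed that the senator has announced that the nurse had filed that trophy that morning in the lobby.

8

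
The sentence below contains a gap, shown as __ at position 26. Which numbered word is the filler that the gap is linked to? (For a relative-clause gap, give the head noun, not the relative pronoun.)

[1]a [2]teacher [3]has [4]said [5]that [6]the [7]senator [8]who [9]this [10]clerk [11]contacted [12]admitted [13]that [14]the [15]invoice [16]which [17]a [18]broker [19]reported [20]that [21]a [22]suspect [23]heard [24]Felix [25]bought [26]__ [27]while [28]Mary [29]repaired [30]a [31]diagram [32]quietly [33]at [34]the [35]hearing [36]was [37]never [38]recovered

15

The gap at 26 is the object of "bought", inside a relative clause.
The relative pronoun is "which" (word 16); it is bound by the head noun immediately before it.
Its filler is the head noun "invoice", at word 15.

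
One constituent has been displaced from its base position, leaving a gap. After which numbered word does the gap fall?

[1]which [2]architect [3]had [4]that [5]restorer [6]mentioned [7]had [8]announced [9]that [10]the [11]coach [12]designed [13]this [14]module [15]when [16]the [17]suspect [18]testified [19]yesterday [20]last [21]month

The displaced element is "which architect" (word 2).
It is linked across 1 clause boundary (Ø).
It functions as the subject of "announced", so the gap sits immediately after word 6 ("mentioned").
Base order: That restorer had mentioned that which architect had announced that the coach designed this module when the suspect testified yesterday last month.

6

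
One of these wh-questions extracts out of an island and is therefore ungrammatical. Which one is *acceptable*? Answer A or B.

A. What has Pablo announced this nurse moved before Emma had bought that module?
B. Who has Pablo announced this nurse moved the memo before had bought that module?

A

In B, the wh-phrase is extracted from inside an adjunct island (introduced by "before"), which blocks movement.
In A, the extraction path crosses only that-complement boundaries, which are transparent.
So A is grammatical.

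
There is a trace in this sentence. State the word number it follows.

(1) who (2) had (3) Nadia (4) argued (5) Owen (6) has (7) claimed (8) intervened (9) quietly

The displaced element is "who" (word 1).
It is linked across 2 clause boundaries (Ø → Ø).
It functions as the subject of "intervened", so the gap sits immediately after word 7 ("claimed").
Base order: Nadia had argued Owen has claimed that who intervened quietly.

7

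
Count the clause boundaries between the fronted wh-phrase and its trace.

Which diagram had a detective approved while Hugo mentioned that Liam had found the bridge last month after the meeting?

"which diagram" originates inside the matrix clause — no clause boundary is crossed.

0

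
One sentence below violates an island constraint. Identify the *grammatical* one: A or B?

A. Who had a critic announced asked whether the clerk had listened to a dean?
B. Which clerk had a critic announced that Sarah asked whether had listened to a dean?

A

In B, the wh-phrase is extracted from inside a wh-island (introduced by "whether"), which blocks movement.
In A, the extraction path crosses only that-complement boundaries, which are transparent.
So A is grammatical.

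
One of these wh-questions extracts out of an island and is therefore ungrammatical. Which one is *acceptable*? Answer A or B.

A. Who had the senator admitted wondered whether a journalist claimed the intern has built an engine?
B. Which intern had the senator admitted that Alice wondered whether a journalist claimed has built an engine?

A

In B, the wh-phrase is extracted from inside a wh-island (introduced by "whether"), which blocks movement.
In A, the extraction path crosses only that-complement boundaries, which are transparent.
So A is grammatical.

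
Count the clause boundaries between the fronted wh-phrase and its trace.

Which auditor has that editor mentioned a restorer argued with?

"which auditor" is extracted from the PP object of "argued".
Boundaries crossed, outermost first: [Ø] — 1 in total.

1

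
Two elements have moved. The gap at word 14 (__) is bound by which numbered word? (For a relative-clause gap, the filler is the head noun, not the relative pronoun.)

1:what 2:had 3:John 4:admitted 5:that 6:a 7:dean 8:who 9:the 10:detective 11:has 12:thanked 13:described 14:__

The marked gap is the direct object of "described".
Its filler is the fronted wh-phrase "what", at word 1.
(The other dependency links word 7 to a gap after word 12.)

1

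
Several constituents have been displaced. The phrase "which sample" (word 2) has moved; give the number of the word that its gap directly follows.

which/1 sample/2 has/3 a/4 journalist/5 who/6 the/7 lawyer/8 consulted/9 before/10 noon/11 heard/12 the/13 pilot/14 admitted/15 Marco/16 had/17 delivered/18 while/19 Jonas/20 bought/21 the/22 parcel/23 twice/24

18

The displaced element is "which sample" (word 2).
It is linked across 2 clause boundaries (Ø → Ø).
It functions as the direct object of "delivered", so the gap sits immediately after word 18 ("delivered").
Base order: A journalist who the lawyer consulted before noon has heard the pilot admitted Marco had delivered which sample while Jonas bought the parcel twice.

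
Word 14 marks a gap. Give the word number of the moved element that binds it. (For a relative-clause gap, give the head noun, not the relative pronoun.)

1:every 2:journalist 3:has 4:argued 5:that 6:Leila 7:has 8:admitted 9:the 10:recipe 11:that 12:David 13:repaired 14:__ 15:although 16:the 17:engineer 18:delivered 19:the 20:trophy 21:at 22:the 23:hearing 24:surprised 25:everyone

The gap at 14 is the object of "repaired", inside a relative clause.
The relative pronoun is "that" (word 11); it is bound by the head noun immediately before it.
Its filler is the head noun "recipe", at word 10.

10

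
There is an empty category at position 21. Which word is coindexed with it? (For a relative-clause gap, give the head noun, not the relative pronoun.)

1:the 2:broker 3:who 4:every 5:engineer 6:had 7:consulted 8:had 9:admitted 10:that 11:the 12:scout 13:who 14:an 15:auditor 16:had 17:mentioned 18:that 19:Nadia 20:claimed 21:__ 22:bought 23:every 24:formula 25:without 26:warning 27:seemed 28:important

12

The gap at 21 is the subject of "bought", inside a relative clause.
The relative pronoun is "who" (word 13); it is bound by the head noun immediately before it.
Its filler is the head noun "scout", at word 12.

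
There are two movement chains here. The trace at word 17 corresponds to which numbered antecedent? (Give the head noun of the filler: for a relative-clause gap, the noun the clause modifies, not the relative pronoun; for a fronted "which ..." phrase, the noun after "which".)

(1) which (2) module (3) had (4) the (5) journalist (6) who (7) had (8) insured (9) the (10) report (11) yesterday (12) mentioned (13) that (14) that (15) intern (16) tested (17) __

2

The marked gap is the direct object of "tested".
Its filler is the fronted wh-phrase "which module", at word 2.
(The other dependency links word 5 to a gap after word 6.)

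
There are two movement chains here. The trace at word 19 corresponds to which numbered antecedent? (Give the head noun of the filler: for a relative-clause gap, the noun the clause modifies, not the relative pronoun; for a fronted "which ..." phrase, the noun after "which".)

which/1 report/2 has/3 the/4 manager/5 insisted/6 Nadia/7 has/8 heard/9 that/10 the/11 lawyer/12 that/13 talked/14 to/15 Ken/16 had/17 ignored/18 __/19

2

The marked gap is the direct object of "ignored".
Its filler is the fronted wh-phrase "which report", at word 2.
(The other dependency links word 12 to a gap after word 13.)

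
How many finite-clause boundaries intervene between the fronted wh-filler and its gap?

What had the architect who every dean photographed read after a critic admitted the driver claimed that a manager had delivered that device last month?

0

"what" originates inside the matrix clause — no clause boundary is crossed.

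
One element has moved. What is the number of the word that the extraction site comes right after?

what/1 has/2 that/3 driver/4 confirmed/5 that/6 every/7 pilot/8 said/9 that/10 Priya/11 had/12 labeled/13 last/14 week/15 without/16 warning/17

The displaced element is "what" (word 1).
It is linked across 2 clause boundaries (that → that).
It functions as the direct object of "labeled", so the gap sits immediately after word 13 ("labeled").
Base order: That driver has confirmed that every pilot said that Priya had labeled what last week without warning.

13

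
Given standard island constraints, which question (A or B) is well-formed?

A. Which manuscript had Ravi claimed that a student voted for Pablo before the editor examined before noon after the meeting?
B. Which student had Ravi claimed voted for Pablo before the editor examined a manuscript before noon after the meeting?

In A, the wh-phrase is extracted from inside an adjunct island (introduced by "before"), which blocks movement.
In B, the extraction path crosses only that-complement boundaries, which are transparent.
So B is grammatical.

B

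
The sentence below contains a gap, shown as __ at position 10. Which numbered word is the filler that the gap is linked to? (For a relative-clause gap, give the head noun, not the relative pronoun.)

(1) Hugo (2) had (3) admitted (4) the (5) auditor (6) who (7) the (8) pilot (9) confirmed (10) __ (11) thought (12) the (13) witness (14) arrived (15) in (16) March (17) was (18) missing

The gap at 10 is the subject of "thought", inside a relative clause.
The relative pronoun is "who" (word 6); it is bound by the head noun immediately before it.
Its filler is the head noun "auditor", at word 5.

5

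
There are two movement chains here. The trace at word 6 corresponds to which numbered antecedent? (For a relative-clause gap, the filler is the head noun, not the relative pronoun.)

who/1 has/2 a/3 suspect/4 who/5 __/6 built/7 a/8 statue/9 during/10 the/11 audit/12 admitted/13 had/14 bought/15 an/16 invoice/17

4

The marked gap is inside the relative clause, the subject of "built".
Its filler is the head noun "suspect" (via "who"), at word 4.
(The other dependency links word 1 to a gap after word 13.)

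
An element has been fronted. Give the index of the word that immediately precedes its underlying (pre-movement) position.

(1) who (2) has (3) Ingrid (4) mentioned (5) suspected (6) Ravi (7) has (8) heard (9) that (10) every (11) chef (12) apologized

The displaced element is "who" (word 1).
It is linked across 1 clause boundary (Ø).
It functions as the subject of "suspected", so the gap sits immediately after word 4 ("mentioned").
Base order: Ingrid has mentioned that who suspected Ravi has heard that every chef apologized.

4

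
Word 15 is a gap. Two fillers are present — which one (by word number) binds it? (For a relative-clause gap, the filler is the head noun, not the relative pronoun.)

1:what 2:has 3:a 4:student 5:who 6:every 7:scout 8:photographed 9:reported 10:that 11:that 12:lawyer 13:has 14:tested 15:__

The marked gap is the direct object of "tested".
Its filler is the fronted wh-phrase "what", at word 1.
(The other dependency links word 4 to a gap after word 8.)

1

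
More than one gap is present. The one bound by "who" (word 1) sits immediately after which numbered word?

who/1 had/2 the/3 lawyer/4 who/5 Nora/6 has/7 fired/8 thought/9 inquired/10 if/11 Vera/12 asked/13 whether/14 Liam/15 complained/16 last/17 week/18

The displaced element is "who" (word 1).
It is linked across 1 clause boundary (Ø).
It functions as the subject of "inquired", so the gap sits immediately after word 9 ("thought").
Base order: The lawyer who Nora has fired had thought that who inquired if Vera asked whether Liam complained last week.

9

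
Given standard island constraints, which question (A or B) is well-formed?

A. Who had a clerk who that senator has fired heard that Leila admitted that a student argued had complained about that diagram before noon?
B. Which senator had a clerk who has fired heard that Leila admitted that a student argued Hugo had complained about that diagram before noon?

A

In B, the wh-phrase is extracted from inside a complex-NP island (relative clause) (introduced by "who"), which blocks movement.
In A, the extraction path crosses only that-complement boundaries, which are transparent.
So A is grammatical.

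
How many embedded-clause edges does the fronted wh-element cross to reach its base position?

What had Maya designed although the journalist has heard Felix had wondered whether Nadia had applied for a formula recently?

"what" originates inside the matrix clause — no clause boundary is crossed.

0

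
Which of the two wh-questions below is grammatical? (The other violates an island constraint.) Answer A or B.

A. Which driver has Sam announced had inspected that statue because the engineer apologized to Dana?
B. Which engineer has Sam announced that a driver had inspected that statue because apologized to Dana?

A

In B, the wh-phrase is extracted from inside an adjunct island (introduced by "because"), which blocks movement.
In A, the extraction path crosses only that-complement boundaries, which are transparent.
So A is grammatical.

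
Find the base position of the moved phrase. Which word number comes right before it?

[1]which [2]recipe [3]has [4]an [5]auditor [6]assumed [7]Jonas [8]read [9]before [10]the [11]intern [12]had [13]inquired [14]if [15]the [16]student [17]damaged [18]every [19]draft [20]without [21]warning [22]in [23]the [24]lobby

8

The displaced element is "which recipe" (word 2).
It is linked across 1 clause boundary (Ø).
It functions as the direct object of "read", so the gap sits immediately after word 8 ("read").
Base order: An auditor has assumed Jonas read which recipe before the intern had inquired if the student damaged every draft without warning in the lobby.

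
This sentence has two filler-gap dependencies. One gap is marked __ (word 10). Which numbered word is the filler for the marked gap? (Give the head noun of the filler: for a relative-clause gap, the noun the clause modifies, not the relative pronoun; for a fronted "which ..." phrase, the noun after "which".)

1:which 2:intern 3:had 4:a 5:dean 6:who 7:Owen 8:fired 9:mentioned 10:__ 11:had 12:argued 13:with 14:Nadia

The marked gap is the subject of "argued".
Its filler is the fronted wh-phrase "which intern", at word 2.
(The other dependency links word 5 to a gap after word 8.)

2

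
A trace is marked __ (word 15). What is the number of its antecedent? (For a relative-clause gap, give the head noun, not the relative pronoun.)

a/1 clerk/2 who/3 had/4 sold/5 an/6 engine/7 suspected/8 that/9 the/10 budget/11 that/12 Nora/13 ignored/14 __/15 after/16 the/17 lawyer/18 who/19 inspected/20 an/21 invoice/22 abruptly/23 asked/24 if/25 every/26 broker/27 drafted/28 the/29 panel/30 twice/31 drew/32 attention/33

The gap at 15 is the object of "ignored", inside a relative clause.
The relative pronoun is "that" (word 12); it is bound by the head noun immediately before it.
Its filler is the head noun "budget", at word 11.

11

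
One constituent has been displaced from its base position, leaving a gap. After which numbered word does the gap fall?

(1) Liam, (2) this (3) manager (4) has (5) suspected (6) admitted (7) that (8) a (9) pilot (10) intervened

The displaced element is "Liam" (word 1).
It is linked across 1 clause boundary (Ø).
It functions as the subject of "admitted", so the gap sits immediately after word 5 ("suspected").
Base order: This manager has suspected that Liam admitted that a pilot intervened.

5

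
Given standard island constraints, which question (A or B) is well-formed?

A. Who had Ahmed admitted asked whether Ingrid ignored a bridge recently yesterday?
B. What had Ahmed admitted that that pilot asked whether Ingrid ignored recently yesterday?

In B, the wh-phrase is extracted from inside a wh-island (introduced by "whether"), which blocks movement.
In A, the extraction path crosses only that-complement boundaries, which are transparent.
So A is grammatical.

A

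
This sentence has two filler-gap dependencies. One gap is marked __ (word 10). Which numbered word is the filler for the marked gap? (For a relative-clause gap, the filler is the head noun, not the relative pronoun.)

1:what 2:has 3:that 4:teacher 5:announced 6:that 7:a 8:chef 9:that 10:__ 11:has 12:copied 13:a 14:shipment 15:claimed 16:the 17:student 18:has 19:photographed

The marked gap is inside the relative clause, the subject of "copied".
Its filler is the head noun "chef" (via "that"), at word 8.
(The other dependency links word 1 to a gap after word 19.)

8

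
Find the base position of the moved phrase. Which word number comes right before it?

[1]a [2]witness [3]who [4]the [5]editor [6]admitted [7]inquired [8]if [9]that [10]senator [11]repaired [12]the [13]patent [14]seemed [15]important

The displaced element is "a witness" (word 2).
It is linked across 1 clause boundary (Ø).
It functions as the subject of "inquired", so the gap sits immediately after word 6 ("admitted").
Base order: The editor admitted that a witness inquired if that senator repaired the patent.

6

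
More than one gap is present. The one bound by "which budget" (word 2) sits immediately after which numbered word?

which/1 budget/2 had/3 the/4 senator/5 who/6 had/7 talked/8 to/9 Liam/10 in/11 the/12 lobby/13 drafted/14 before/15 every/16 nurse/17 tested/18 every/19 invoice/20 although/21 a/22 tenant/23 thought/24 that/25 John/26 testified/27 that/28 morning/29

The displaced element is "which budget" (word 2).
It functions as the direct object of "drafted", so the gap sits immediately after word 14 ("drafted").
Base order: The senator who had talked to Liam in the lobby had drafted which budget before every nurse tested every invoice although a tenant thought that John testified that morning.

14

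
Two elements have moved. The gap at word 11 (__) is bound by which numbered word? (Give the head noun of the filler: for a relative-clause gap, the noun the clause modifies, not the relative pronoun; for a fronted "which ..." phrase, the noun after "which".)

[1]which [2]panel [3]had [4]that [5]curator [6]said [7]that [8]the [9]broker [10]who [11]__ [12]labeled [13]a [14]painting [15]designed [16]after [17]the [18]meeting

9

The marked gap is inside the relative clause, the subject of "labeled".
Its filler is the head noun "broker" (via "who"), at word 9.
(The other dependency links word 2 to a gap after word 15.)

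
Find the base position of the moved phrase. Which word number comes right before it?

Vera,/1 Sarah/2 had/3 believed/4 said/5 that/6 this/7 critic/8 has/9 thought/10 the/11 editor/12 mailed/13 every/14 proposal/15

4

The displaced element is "Vera" (word 1).
It is linked across 1 clause boundary (Ø).
It functions as the subject of "said", so the gap sits immediately after word 4 ("believed").
Base order: Sarah had believed that Vera said that this critic has thought the editor mailed every proposal.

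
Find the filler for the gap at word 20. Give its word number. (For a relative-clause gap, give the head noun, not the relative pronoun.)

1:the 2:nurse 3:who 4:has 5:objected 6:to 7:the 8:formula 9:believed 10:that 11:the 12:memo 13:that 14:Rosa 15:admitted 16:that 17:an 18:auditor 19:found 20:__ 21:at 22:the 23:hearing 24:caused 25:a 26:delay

The gap at 20 is the object of "found", inside a relative clause.
The relative pronoun is "that" (word 13); it is bound by the head noun immediately before it.
Its filler is the head noun "memo", at word 12.

12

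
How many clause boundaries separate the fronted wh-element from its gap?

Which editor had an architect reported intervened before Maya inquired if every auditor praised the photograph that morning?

1

"which editor" is extracted from the subject of "intervened".
Boundaries crossed, outermost first: [Ø] — 1 in total.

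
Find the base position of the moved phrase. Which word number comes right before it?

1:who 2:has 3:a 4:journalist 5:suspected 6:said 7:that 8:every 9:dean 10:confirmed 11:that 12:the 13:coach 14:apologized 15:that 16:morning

5

The displaced element is "who" (word 1).
It is linked across 1 clause boundary (Ø).
It functions as the subject of "said", so the gap sits immediately after word 5 ("suspected").
Base order: A journalist has suspected that who said that every dean confirmed that the coach apologized that morning.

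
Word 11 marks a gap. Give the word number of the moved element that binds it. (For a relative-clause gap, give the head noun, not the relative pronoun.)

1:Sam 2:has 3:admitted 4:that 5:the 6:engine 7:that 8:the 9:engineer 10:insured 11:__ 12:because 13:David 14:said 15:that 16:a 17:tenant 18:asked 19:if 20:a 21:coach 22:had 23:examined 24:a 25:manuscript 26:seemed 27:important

6

The gap at 11 is the object of "insured", inside a relative clause.
The relative pronoun is "that" (word 7); it is bound by the head noun immediately before it.
Its filler is the head noun "engine", at word 6.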